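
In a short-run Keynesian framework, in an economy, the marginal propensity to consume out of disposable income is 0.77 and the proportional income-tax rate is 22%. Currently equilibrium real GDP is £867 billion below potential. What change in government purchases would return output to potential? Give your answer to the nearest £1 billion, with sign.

+£346 billion

Spending multiplier = 1/(1 − c(1−t)) = 1/(1 − 0.77×0.78) = 1/0.3994 ≈ 2.504.
Need ΔY = +£867 billion, so ΔG = ΔY/k = (+£867 billion) × 0.3994 ≈ +£346 billion.
The government should increase government purchases by £346 billion.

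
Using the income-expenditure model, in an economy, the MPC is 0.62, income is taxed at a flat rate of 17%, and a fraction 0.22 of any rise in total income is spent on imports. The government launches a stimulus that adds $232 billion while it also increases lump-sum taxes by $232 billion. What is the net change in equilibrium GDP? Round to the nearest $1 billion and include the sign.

+$125 billion

Expenditure multiplier = 1/(1 − c(1−t) + m) = 1/(1 − 0.62×0.83 + 0.22) = 1/0.7054 ≈ 1.418.
ΔG contributes k·ΔG = (+$232 billion) / 0.7054 ≈ +$328.9 billion.
ΔT of +$232 billion changes first-round spending by −c·ΔT = −$143.84 billion, contributing k·(−c·ΔT) = (−$143.84 billion) / 0.7054 ≈ −$203.9 billion.
Net ΔY = k(ΔG − c·ΔT) = (+$88.16 billion) / 0.7054 ≈ +$125 billion.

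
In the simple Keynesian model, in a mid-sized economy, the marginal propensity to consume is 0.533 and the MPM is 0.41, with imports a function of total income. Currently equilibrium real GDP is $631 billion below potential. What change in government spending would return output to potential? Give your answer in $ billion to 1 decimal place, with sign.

Spending multiplier = 1/(1 − c + m) = 1/(1 − 0.533 + 0.41) = 1/0.877 ≈ 1.14.
Need ΔY = +$631 billion, so ΔG = ΔY/k = (+$631 billion) × 0.877 ≈ +$553.4 billion.
The government should increase government spending by $553.4 billion.

+$553.4 billion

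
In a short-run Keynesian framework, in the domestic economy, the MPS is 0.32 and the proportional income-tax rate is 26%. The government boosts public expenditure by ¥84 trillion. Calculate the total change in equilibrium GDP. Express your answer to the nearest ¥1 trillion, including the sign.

MPC = 1 − MPS = 1 − 0.32 = 0.68.
Spending multiplier = 1/(1 − c(1−t)) = 1/(1 − 0.68×0.74) = 1/0.4968 ≈ 2.013.
ΔY = k × ΔG = (+¥84 trillion) / 0.4968 ≈ +¥169 trillion.

+¥169 trillion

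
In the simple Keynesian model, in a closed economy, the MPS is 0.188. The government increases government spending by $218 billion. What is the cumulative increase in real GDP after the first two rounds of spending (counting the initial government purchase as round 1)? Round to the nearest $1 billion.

MPC = 1 − MPS = 1 − 0.188 = 0.812.
Round 1 adds ΔG = $218 billion; each later round is MPC = 0.812 times the previous.
After 2 rounds: 218 + 177.016 = ΔG·(1 − c^2)/(1 − c) = 218 × (1 − 0.659344)/0.188 ≈ $395 billion.

$395 billion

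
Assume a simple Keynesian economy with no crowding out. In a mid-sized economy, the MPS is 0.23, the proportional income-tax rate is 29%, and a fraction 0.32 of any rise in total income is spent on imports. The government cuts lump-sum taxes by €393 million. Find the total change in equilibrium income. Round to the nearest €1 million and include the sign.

+€391 million

MPC = 1 − MPS = 1 − 0.23 = 0.77.
A lump-sum tax change of −€393 million shifts disposable income by +€393 million; first-round consumption changes by −c × ΔT = −0.77 × (−€393 million) = +€302.61 million.
Expenditure multiplier = 1/(1 − c(1−t) + m) = 1/(1 − 0.77×0.71 + 0.32) = 1/0.7733 ≈ 1.293.
The tax multiplier is −c × k ≈ −0.996, so ΔY = k × (−c·ΔT) = (+€302.61 million) / 0.7733 ≈ +€391 million.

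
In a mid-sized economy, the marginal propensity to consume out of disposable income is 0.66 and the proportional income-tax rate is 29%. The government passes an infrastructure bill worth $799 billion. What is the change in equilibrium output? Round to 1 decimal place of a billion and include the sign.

Spending multiplier = 1/(1 − c(1−t)) = 1/(1 − 0.66×0.71) = 1/0.5314 ≈ 1.882.
ΔY = k × ΔG = (+$799 billion) / 0.5314 ≈ +$1,503.6 billion.

+$1,503.6 billion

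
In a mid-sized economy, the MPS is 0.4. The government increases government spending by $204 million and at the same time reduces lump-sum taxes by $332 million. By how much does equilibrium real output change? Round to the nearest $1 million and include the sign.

MPC = 1 − MPS = 1 − 0.4 = 0.6.
Expenditure multiplier = 1/(1 − MPC) = 1/(1 − 0.6) = 1/0.4 = 2.5.
ΔG contributes k·ΔG = (+$204 million) / 0.4 = +$510 million.
ΔT of −$332 million changes first-round spending by −c·ΔT = +$199.2 million, contributing k·(−c·ΔT) = (+$199.2 million) / 0.4 = +$498 million.
Net ΔY = k(ΔG − c·ΔT) = (+$403.2 million) / 0.4 = +$1,008 million.

+$1,008 million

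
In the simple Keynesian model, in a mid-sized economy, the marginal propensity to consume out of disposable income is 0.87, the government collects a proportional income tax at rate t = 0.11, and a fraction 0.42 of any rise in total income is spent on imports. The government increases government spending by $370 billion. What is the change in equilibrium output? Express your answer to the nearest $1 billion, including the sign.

Spending multiplier = 1/(1 − c(1−t) + m) = 1/(1 − 0.87×0.89 + 0.42) = 1/0.6457 ≈ 1.549.
ΔY = k × ΔG = (+$370 billion) / 0.6457 ≈ +$573 billion.

+$573 billion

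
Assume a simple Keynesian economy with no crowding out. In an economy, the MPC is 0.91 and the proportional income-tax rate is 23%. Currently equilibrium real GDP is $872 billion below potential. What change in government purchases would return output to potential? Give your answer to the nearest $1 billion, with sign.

Spending multiplier = 1/(1 − c(1−t)) = 1/(1 − 0.91×0.77) = 1/0.2993 ≈ 3.341.
Need ΔY = +$872 billion, so ΔG = ΔY/k = (+$872 billion) × 0.2993 ≈ +$261 billion.
The government should increase government purchases by $261 billion.

+$261 billion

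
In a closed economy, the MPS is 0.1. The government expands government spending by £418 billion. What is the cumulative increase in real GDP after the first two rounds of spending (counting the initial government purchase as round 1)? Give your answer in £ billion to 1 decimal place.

£794.2 billion

MPC = 1 − MPS = 1 − 0.1 = 0.9.
Round 1 adds ΔG = £418 billion; each later round is MPC = 0.9 times the previous.
After 2 rounds: 418 + 376.2 = ΔG·(1 − c^2)/(1 − c) = 418 × (1 − 0.81)/0.1 = £794.2 billion.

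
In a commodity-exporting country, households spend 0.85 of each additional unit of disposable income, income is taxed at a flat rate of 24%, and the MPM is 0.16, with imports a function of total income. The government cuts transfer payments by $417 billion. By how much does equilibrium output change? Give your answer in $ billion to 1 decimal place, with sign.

−$689.6 billion

The transfer change shifts disposable income by −$417 billion, so first-round consumption changes by c·ΔTR = 0.85 × (−$417 billion) = −$354.45 billion.
Expenditure multiplier = 1/(1 − c(1−t) + m) = 1/(1 − 0.85×0.76 + 0.16) = 1/0.514 ≈ 1.946.
The transfer multiplier is c × k ≈ 1.654, so ΔY = k × (c·ΔTR) = (−$354.45 billion) / 0.514 ≈ −$689.6 billion.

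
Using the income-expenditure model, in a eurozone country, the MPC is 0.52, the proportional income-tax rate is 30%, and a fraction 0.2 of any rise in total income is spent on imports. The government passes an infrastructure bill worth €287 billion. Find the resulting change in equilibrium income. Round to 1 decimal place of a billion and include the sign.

+€343.3 billion

Government-spending multiplier = 1/(1 − c(1−t) + m) = 1/(1 − 0.52×0.7 + 0.2) = 1/0.836 ≈ 1.196.
ΔY = k × ΔG = (+€287 billion) / 0.836 ≈ +€343.3 billion.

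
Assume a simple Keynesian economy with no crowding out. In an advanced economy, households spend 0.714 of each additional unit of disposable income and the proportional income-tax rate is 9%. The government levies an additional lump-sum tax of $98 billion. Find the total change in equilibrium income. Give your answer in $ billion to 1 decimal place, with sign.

A lump-sum tax change of +$98 billion shifts disposable income by −$98 billion; first-round consumption changes by −c × ΔT = −0.714 × (+$98 billion) = −$69.972 billion.
Expenditure multiplier = 1/(1 − c(1−t)) = 1/(1 − 0.714×0.91) = 1/0.35026 ≈ 2.855.
The tax multiplier is −c × k ≈ −2.038, so ΔY = k × (−c·ΔT) = (−$69.972 billion) / 0.35026 ≈ −$199.8 billion.

−$199.8 billion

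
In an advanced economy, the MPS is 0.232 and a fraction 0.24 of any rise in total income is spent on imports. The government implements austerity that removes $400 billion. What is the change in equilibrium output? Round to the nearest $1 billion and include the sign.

MPC = 1 − MPS = 1 − 0.232 = 0.768.
Government-spending multiplier = 1/(1 − c + m) = 1/(1 − 0.768 + 0.24) = 1/0.472 ≈ 2.119.
ΔY = k × ΔG = (−$400 billion) / 0.472 ≈ −$847 billion.

−$847 billion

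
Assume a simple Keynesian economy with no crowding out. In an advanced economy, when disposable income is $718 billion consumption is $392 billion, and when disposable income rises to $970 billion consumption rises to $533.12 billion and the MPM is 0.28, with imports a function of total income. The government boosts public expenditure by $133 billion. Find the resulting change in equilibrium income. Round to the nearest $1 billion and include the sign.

MPC = ΔC/ΔYd = (533.12 − 392)/(970 − 718) = 141.12/252 = 0.56.
Government-spending multiplier = 1/(1 − c + m) = 1/(1 − 0.56 + 0.28) = 1/0.72 ≈ 1.389.
ΔY = k × ΔG = (+$133 billion) / 0.72 ≈ +$185 billion.

+$185 billion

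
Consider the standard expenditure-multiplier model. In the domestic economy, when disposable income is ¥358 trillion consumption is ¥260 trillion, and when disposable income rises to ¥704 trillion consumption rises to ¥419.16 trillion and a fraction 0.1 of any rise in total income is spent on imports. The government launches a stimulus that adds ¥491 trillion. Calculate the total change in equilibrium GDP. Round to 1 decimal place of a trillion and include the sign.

MPC = ΔC/ΔYd = (419.16 − 260)/(704 − 358) = 159.16/346 = 0.46.
Government-spending multiplier = 1/(1 − c + m) = 1/(1 − 0.46 + 0.1) = 1/0.64 ≈ 1.563.
ΔY = k × ΔG = (+¥491 trillion) / 0.64 ≈ +¥767.2 trillion.

+¥767.2 trillion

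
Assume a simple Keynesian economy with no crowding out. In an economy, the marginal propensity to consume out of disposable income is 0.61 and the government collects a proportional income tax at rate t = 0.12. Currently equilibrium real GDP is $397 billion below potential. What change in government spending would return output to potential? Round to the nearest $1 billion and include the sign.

+$184 billion

Spending multiplier = 1/(1 − c(1−t)) = 1/(1 − 0.61×0.88) = 1/0.4632 ≈ 2.159.
Need ΔY = +$397 billion, so ΔG = ΔY/k = (+$397 billion) × 0.4632 ≈ +$184 billion.
The government should increase government spending by $184 billion.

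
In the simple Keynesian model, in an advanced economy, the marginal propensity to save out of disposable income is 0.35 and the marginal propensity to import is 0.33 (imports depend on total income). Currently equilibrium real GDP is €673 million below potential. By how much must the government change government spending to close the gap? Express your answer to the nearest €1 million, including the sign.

MPC = 1 − MPS = 1 − 0.35 = 0.65.
Spending multiplier = 1/(1 − c + m) = 1/(1 − 0.65 + 0.33) = 1/0.68 ≈ 1.471.
Need ΔY = +€673 million, so ΔG = ΔY/k = (+€673 million) × 0.68 ≈ +€458 million.
The government should increase government spending by €458 million.

+€458 million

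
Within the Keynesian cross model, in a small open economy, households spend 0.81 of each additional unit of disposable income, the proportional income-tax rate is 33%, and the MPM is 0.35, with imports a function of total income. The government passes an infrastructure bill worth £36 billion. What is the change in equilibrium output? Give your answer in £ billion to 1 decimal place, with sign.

Expenditure multiplier = 1/(1 − c(1−t) + m) = 1/(1 − 0.81×0.67 + 0.35) = 1/0.8073 ≈ 1.239.
ΔY = k × ΔG = (+£36 billion) / 0.8073 ≈ +£44.6 billion.

+£44.6 billion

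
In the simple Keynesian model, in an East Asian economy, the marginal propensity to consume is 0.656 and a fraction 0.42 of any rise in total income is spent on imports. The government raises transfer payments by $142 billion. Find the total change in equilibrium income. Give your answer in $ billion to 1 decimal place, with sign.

+$121.9 billion

The transfer change shifts disposable income by +$142 billion, so first-round consumption changes by c·ΔTR = 0.656 × (+$142 billion) = +$93.152 billion.
Expenditure multiplier = 1/(1 − c + m) = 1/(1 − 0.656 + 0.42) = 1/0.764 ≈ 1.309.
The transfer multiplier is c × k ≈ 0.859, so ΔY = k × (c·ΔTR) = (+$93.152 billion) / 0.764 ≈ +$121.9 billion.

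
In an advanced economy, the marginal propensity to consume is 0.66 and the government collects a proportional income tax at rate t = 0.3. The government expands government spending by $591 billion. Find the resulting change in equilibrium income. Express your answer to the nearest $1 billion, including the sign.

Government-spending multiplier = 1/(1 − c(1−t)) = 1/(1 − 0.66×0.7) = 1/0.538 ≈ 1.859.
ΔY = k × ΔG = (+$591 billion) / 0.538 ≈ +$1,099 billion.

+$1,099 billion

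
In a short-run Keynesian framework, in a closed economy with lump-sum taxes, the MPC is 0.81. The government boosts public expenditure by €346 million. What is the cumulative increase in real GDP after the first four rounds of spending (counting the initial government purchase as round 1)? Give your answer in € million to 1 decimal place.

€1,037.1 million

Round 1 adds ΔG = €346 million; each later round is MPC = 0.81 times the previous.
After 4 rounds: 346 + 280.26 + 227.0106 + 183.878586 = ΔG·(1 − c^4)/(1 − c) = 346 × (1 − 0.43046721)/0.19 ≈ €1,037.1 million.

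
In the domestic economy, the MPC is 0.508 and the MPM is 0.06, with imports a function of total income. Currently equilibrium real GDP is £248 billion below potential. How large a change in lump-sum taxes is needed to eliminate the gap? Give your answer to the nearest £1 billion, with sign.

Spending multiplier = 1/(1 − c + m) = 1/(1 − 0.508 + 0.06) = 1/0.552 ≈ 1.812.
Tax multiplier = −c·k = −0.508/0.552 ≈ −0.92. Need ΔY = +£248 billion, so ΔT = ΔY/(−c·k) = −(+£248 billion) × 0.552 / 0.508 ≈ −£269 billion.
The government should cut lump-sum taxes by £269 billion.

−£269 billion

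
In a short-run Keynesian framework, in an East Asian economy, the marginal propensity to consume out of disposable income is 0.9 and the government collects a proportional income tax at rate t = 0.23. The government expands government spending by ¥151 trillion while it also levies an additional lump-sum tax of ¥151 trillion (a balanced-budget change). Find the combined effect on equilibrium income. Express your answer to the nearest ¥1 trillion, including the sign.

+¥49 trillion

Expenditure multiplier = 1/(1 − c(1−t)) = 1/(1 − 0.9×0.77) = 1/0.307 ≈ 3.257.
ΔG contributes k·ΔG = (+¥151 trillion) / 0.307 ≈ +¥491.9 trillion.
ΔT of +¥151 trillion changes first-round spending by −c·ΔT = −¥135.9 trillion, contributing k·(−c·ΔT) = (−¥135.9 trillion) / 0.307 ≈ −¥442.7 trillion.
Net ΔY = k(ΔG − c·ΔT) = (+¥15.1 trillion) / 0.307 ≈ +¥49 trillion.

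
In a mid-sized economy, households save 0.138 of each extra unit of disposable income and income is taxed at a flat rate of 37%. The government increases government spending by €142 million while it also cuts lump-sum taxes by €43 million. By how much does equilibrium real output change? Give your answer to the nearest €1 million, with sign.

+€392 million

MPC = 1 − MPS = 1 − 0.138 = 0.862.
Expenditure multiplier = 1/(1 − c(1−t)) = 1/(1 − 0.862×0.63) = 1/0.45694 ≈ 2.188.
ΔG contributes k·ΔG = (+€142 million) / 0.45694 ≈ +€310.8 million.
ΔT of −€43 million changes first-round spending by −c·ΔT = +€37.066 million, contributing k·(−c·ΔT) = (+€37.066 million) / 0.45694 ≈ +€81.1 million.
Net ΔY = k(ΔG − c·ΔT) = (+€179.066 million) / 0.45694 ≈ +€392 million.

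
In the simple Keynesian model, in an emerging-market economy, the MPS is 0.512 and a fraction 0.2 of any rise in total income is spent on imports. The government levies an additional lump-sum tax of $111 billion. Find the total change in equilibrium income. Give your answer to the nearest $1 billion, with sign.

−$76 billion

MPC = 1 − MPS = 1 − 0.512 = 0.488.
A lump-sum tax change of +$111 billion shifts disposable income by −$111 billion; first-round consumption changes by −c × ΔT = −0.488 × (+$111 billion) = −$54.168 billion.
Expenditure multiplier = 1/(1 − c + m) = 1/(1 − 0.488 + 0.2) = 1/0.712 ≈ 1.404.
The tax multiplier is −c × k ≈ −0.685, so ΔY = k × (−c·ΔT) = (−$54.168 billion) / 0.712 ≈ −$76 billion.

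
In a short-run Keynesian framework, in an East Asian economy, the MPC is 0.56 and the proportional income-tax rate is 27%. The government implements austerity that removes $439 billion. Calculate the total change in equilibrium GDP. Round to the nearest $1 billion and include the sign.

−$743 billion

Spending multiplier = 1/(1 − c(1−t)) = 1/(1 − 0.56×0.73) = 1/0.5912 ≈ 1.691.
ΔY = k × ΔG = (−$439 billion) / 0.5912 ≈ −$743 billion.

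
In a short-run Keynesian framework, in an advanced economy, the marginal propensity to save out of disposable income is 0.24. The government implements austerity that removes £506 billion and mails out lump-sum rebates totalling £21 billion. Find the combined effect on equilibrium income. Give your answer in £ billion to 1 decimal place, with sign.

−£2,041.8 billion

MPC = 1 − MPS = 1 − 0.24 = 0.76.
Expenditure multiplier = 1/(1 − MPC) = 1/(1 − 0.76) = 1/0.24 ≈ 4.167.
ΔG contributes k·ΔG = (−£506 billion) / 0.24 ≈ −£2,108.3 billion.
ΔT of −£21 billion changes first-round spending by −c·ΔT = +£15.96 billion, contributing k·(−c·ΔT) = (+£15.96 billion) / 0.24 = +£66.5 billion.
Net ΔY = k(ΔG − c·ΔT) = (−£490.04 billion) / 0.24 ≈ −£2,041.8 billion.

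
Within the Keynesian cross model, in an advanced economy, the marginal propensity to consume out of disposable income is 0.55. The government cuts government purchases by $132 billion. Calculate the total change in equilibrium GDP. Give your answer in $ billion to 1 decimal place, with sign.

−$293.3 billion

Spending multiplier = 1/(1 − MPC) = 1/(1 − 0.55) = 1/0.45 ≈ 2.222.
ΔY = k × ΔG = (−$132 billion) / 0.45 ≈ −$293.3 billion.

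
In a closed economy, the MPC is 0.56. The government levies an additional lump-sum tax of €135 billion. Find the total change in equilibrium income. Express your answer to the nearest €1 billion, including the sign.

A lump-sum tax change of +€135 billion shifts disposable income by −€135 billion; first-round consumption changes by −c × ΔT = −0.56 × (+€135 billion) = −€75.6 billion.
Expenditure multiplier = 1/(1 − MPC) = 1/(1 − 0.56) = 1/0.44 ≈ 2.273.
The tax multiplier is −c × k ≈ −1.273, so ΔY = k × (−c·ΔT) = (−€75.6 billion) / 0.44 ≈ −€172 billion.

−€172 billion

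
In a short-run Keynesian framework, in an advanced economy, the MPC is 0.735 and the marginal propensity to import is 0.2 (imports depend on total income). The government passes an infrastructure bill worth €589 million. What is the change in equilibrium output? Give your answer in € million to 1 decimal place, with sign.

+€1,266.7 million

Expenditure multiplier = 1/(1 − c + m) = 1/(1 − 0.735 + 0.2) = 1/0.465 ≈ 2.151.
ΔY = k × ΔG = (+€589 million) / 0.465 ≈ +€1,266.7 million.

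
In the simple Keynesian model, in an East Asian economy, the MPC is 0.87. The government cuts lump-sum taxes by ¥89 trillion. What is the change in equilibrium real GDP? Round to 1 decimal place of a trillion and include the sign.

+¥595.6 trillion

A lump-sum tax change of −¥89 trillion shifts disposable income by +¥89 trillion; first-round consumption changes by −c × ΔT = −0.87 × (−¥89 trillion) = +¥77.43 trillion.
Expenditure multiplier = 1/(1 − MPC) = 1/(1 − 0.87) = 1/0.13 ≈ 7.692.
The tax multiplier is −c × k ≈ −6.692, so ΔY = k × (−c·ΔT) = (+¥77.43 trillion) / 0.13 ≈ +¥595.6 trillion.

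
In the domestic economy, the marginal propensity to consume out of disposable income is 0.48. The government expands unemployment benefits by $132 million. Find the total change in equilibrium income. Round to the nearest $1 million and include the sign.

The transfer change shifts disposable income by +$132 million, so first-round consumption changes by c·ΔTR = 0.48 × (+$132 million) = +$63.36 million.
Expenditure multiplier = 1/(1 − MPC) = 1/(1 − 0.48) = 1/0.52 ≈ 1.923.
The transfer multiplier is c × k ≈ 0.923, so ΔY = k × (c·ΔTR) = (+$63.36 million) / 0.52 ≈ +$122 million.

+$122 million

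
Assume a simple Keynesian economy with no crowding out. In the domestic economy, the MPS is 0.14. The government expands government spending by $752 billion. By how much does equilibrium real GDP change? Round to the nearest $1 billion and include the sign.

+$5,371 billion

MPC = 1 − MPS = 1 − 0.14 = 0.86.
Spending multiplier = 1/(1 − MPC) = 1/(1 − 0.86) = 1/0.14 ≈ 7.143.
ΔY = k × ΔG = (+$752 billion) / 0.14 ≈ +$5,371 billion.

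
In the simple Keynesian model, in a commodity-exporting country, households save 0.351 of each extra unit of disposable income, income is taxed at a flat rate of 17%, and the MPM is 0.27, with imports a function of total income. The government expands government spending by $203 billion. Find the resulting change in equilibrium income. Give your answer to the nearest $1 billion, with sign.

MPC = 1 − MPS = 1 − 0.351 = 0.649.
Expenditure multiplier = 1/(1 − c(1−t) + m) = 1/(1 − 0.649×0.83 + 0.27) = 1/0.73133 ≈ 1.367.
ΔY = k × ΔG = (+$203 billion) / 0.73133 ≈ +$278 billion.

+$278 billion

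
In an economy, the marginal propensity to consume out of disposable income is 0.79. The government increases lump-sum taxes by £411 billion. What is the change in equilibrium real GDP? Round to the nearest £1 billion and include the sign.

A lump-sum tax change of +£411 billion shifts disposable income by −£411 billion; first-round consumption changes by −c × ΔT = −0.79 × (+£411 billion) = −£324.69 billion.
Expenditure multiplier = 1/(1 − MPC) = 1/(1 − 0.79) = 1/0.21 ≈ 4.762.
The tax multiplier is −c × k ≈ −3.762, so ΔY = k × (−c·ΔT) = (−£324.69 billion) / 0.21 ≈ −£1,546 billion.

−£1,546 billion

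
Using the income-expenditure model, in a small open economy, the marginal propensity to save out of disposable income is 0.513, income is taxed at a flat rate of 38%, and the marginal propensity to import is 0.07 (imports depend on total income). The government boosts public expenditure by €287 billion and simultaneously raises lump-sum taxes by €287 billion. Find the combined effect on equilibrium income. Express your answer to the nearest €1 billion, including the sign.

MPC = 1 − MPS = 1 − 0.513 = 0.487.
Expenditure multiplier = 1/(1 − c(1−t) + m) = 1/(1 − 0.487×0.62 + 0.07) = 1/0.76806 ≈ 1.302.
ΔG contributes k·ΔG = (+€287 billion) / 0.76806 ≈ +€373.7 billion.
ΔT of +€287 billion changes first-round spending by −c·ΔT = −€139.769 billion, contributing k·(−c·ΔT) = (−€139.769 billion) / 0.76806 ≈ −€182 billion.
Net ΔY = k(ΔG − c·ΔT) = (+€147.231 billion) / 0.76806 ≈ +€192 billion.

+€192 billion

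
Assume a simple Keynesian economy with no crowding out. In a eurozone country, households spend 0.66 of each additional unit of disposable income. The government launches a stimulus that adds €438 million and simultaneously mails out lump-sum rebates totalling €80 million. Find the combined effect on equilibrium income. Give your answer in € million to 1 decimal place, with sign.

Expenditure multiplier = 1/(1 − MPC) = 1/(1 − 0.66) = 1/0.34 ≈ 2.941.
ΔG contributes k·ΔG = (+€438 million) / 0.34 ≈ +€1,288.2 million.
ΔT of −€80 million changes first-round spending by −c·ΔT = +€52.8 million, contributing k·(−c·ΔT) = (+€52.8 million) / 0.34 ≈ +€155.3 million.
Net ΔY = k(ΔG − c·ΔT) = (+€490.8 million) / 0.34 ≈ +€1,443.5 million.

+€1,443.5 million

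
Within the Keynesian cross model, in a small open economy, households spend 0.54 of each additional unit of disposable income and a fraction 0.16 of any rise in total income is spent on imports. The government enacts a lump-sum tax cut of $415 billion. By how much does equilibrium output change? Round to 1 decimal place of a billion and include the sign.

A lump-sum tax change of −$415 billion shifts disposable income by +$415 billion; first-round consumption changes by −c × ΔT = −0.54 × (−$415 billion) = +$224.1 billion.
Expenditure multiplier = 1/(1 − c + m) = 1/(1 − 0.54 + 0.16) = 1/0.62 ≈ 1.613.
The tax multiplier is −c × k ≈ −0.871, so ΔY = k × (−c·ΔT) = (+$224.1 billion) / 0.62 ≈ +$361.5 billion.

+$361.5 billion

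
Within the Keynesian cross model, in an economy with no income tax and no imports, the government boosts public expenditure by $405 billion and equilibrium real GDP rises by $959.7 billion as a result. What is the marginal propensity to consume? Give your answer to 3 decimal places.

Implied spending multiplier k = ΔY/ΔG = 959.7/405 ≈ 2.3696.
Since k = 1/(1 − MPC), MPC = 1 − 1/k = 1 − ΔG/ΔY = 1 − 405/959.7 ≈ 0.578.

0.578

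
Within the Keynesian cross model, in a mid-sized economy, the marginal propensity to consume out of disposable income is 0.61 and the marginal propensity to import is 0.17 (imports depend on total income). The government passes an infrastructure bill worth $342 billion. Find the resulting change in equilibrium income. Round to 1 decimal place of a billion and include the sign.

Expenditure multiplier = 1/(1 − c + m) = 1/(1 − 0.61 + 0.17) = 1/0.56 ≈ 1.786.
ΔY = k × ΔG = (+$342 billion) / 0.56 ≈ +$610.7 billion.

+$610.7 billion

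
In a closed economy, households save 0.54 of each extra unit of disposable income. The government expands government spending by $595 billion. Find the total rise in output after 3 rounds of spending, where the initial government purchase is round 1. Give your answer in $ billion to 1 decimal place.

MPC = 1 − MPS = 1 − 0.54 = 0.46.
Round 1 adds ΔG = $595 billion; each later round is MPC = 0.46 times the previous.
After 3 rounds: 595 + 273.7 + 125.902 = ΔG·(1 − c^3)/(1 − c) = 595 × (1 − 0.097336)/0.54 ≈ $994.6 billion.

$994.6 billion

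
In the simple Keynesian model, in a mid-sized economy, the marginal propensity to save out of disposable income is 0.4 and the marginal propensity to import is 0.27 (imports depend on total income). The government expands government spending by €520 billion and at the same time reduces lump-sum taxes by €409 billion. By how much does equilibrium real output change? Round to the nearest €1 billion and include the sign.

MPC = 1 − MPS = 1 − 0.4 = 0.6.
Expenditure multiplier = 1/(1 − c + m) = 1/(1 − 0.6 + 0.27) = 1/0.67 ≈ 1.493.
ΔG contributes k·ΔG = (+€520 billion) / 0.67 ≈ +€776.1 billion.
ΔT of −€409 billion changes first-round spending by −c·ΔT = +€245.4 billion, contributing k·(−c·ΔT) = (+€245.4 billion) / 0.67 ≈ +€366.3 billion.
Net ΔY = k(ΔG − c·ΔT) = (+€765.4 billion) / 0.67 ≈ +€1,142 billion.

+€1,142 billion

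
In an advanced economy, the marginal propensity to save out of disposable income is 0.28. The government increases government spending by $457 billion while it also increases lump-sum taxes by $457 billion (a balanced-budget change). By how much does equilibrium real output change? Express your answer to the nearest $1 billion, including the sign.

MPC = 1 − MPS = 1 − 0.28 = 0.72.
Expenditure multiplier = 1/(1 − MPC) = 1/(1 − 0.72) = 1/0.28 ≈ 3.571.
ΔG contributes k·ΔG = (+$457 billion) / 0.28 ≈ +$1,632.1 billion.
ΔT of +$457 billion changes first-round spending by −c·ΔT = −$329.04 billion, contributing k·(−c·ΔT) = (−$329.04 billion) / 0.28 ≈ −$1,175.1 billion.
With ΔG = ΔT and no other leakages, the balanced-budget multiplier is 1, so ΔY = ΔG = +$457 billion.

+$457 billion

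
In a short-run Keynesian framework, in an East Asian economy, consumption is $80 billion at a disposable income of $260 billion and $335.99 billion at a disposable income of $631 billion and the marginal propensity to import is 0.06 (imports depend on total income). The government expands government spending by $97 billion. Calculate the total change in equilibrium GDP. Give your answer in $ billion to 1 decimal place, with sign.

+$262.2 billion

MPC = ΔC/ΔYd = (335.99 − 80)/(631 − 260) = 255.99/371 = 0.69.
Expenditure multiplier = 1/(1 − c + m) = 1/(1 − 0.69 + 0.06) = 1/0.37 ≈ 2.703.
ΔY = k × ΔG = (+$97 billion) / 0.37 ≈ +$262.2 billion.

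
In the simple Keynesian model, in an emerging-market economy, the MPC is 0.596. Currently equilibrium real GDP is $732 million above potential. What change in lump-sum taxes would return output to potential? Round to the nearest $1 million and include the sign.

Spending multiplier = 1/(1 − MPC) = 1/(1 − 0.596) = 1/0.404 ≈ 2.475.
Tax multiplier = −c·k = −0.596/0.404 ≈ −1.475. Need ΔY = −$732 million, so ΔT = ΔY/(−c·k) = −(−$732 million) × 0.404 / 0.596 ≈ +$496 million.
The government should raise lump-sum taxes by $496 million.

+$496 million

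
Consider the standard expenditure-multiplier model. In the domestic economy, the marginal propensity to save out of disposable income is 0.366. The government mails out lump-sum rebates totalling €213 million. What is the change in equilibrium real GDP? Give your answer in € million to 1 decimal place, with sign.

MPC = 1 − MPS = 1 − 0.366 = 0.634.
A lump-sum tax change of −€213 million shifts disposable income by +€213 million; first-round consumption changes by −c × ΔT = −0.634 × (−€213 million) = +€135.042 million.
Expenditure multiplier = 1/(1 − MPC) = 1/(1 − 0.634) = 1/0.366 ≈ 2.732.
The tax multiplier is −c × k ≈ −1.732, so ΔY = k × (−c·ΔT) = (+€135.042 million) / 0.366 ≈ +€369 million.

+€369.0 million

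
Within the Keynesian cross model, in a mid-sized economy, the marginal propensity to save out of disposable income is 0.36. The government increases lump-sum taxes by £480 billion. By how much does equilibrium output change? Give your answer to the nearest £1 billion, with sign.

MPC = 1 − MPS = 1 − 0.36 = 0.64.
A lump-sum tax change of +£480 billion shifts disposable income by −£480 billion; first-round consumption changes by −c × ΔT = −0.64 × (+£480 billion) = −£307.2 billion.
Expenditure multiplier = 1/(1 − MPC) = 1/(1 − 0.64) = 1/0.36 ≈ 2.778.
The tax multiplier is −c × k ≈ −1.778, so ΔY = k × (−c·ΔT) = (−£307.2 billion) / 0.36 ≈ −£853 billion.

−£853 billion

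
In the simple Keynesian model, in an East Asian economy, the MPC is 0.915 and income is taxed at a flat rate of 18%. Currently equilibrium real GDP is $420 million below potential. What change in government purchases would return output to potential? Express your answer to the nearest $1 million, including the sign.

Spending multiplier = 1/(1 − c(1−t)) = 1/(1 − 0.915×0.82) = 1/0.2497 ≈ 4.005.
Need ΔY = +$420 million, so ΔG = ΔY/k = (+$420 million) × 0.2497 ≈ +$105 million.
The government should increase government purchases by $105 million.

+$105 million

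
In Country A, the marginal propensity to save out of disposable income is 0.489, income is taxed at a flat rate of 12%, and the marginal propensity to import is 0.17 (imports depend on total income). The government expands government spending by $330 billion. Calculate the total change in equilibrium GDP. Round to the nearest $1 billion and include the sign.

+$458 billion

MPC = 1 − MPS = 1 − 0.489 = 0.511.
Government-spending multiplier = 1/(1 − c(1−t) + m) = 1/(1 − 0.511×0.88 + 0.17) = 1/0.72032 ≈ 1.388.
ΔY = k × ΔG = (+$330 billion) / 0.72032 ≈ +$458 billion.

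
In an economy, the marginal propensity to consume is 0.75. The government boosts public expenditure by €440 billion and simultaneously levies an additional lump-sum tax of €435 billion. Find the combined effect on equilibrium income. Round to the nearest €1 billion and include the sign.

Expenditure multiplier = 1/(1 − MPC) = 1/(1 − 0.75) = 1/0.25 = 4.
ΔG contributes k·ΔG = (+€440 billion) / 0.25 = +€1,760 billion.
ΔT of +€435 billion changes first-round spending by −c·ΔT = −€326.25 billion, contributing k·(−c·ΔT) = (−€326.25 billion) / 0.25 = −€1,305 billion.
Net ΔY = k(ΔG − c·ΔT) = (+€113.75 billion) / 0.25 = +€455 billion.

+€455 billion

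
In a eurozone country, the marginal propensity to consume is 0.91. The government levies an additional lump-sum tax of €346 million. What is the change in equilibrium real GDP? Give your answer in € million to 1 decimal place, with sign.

−€3,498.4 million

A lump-sum tax change of +€346 million shifts disposable income by −€346 million; first-round consumption changes by −c × ΔT = −0.91 × (+€346 million) = −€314.86 million.
Expenditure multiplier = 1/(1 − MPC) = 1/(1 − 0.91) = 1/0.09 ≈ 11.111.
The tax multiplier is −c × k ≈ −10.111, so ΔY = k × (−c·ΔT) = (−€314.86 million) / 0.09 ≈ −€3,498.4 million.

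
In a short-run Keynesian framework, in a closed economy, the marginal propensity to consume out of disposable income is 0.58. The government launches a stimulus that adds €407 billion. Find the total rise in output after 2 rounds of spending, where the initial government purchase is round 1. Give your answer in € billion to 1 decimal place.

Round 1 adds ΔG = €407 billion; each later round is MPC = 0.58 times the previous.
After 2 rounds: 407 + 236.06 = ΔG·(1 − c^2)/(1 − c) = 407 × (1 − 0.3364)/0.42 ≈ €643.1 billion.

€643.1 billion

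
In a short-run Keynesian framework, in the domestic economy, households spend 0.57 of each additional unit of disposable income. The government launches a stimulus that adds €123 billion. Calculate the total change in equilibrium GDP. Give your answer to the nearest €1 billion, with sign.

+€286 billion

Spending multiplier = 1/(1 − MPC) = 1/(1 − 0.57) = 1/0.43 ≈ 2.326.
ΔY = k × ΔG = (+€123 billion) / 0.43 ≈ +€286 billion.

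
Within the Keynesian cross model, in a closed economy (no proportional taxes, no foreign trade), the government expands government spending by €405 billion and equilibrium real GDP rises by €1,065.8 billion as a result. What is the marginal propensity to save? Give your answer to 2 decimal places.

0.38

Implied spending multiplier k = ΔY/ΔG = 1,065.8/405 ≈ 2.6316.
Since k = 1/(1 − MPC), MPC = 1 − 1/k = 1 − ΔG/ΔY = 1 − 405/1,065.8 ≈ 0.62.
MPS = 1 − MPC = 0.38.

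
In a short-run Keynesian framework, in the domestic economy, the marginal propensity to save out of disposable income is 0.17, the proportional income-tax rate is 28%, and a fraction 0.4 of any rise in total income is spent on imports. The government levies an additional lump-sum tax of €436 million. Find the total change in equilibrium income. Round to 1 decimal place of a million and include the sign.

MPC = 1 − MPS = 1 − 0.17 = 0.83.
A lump-sum tax change of +€436 million shifts disposable income by −€436 million; first-round consumption changes by −c × ΔT = −0.83 × (+€436 million) = −€361.88 million.
Expenditure multiplier = 1/(1 − c(1−t) + m) = 1/(1 − 0.83×0.72 + 0.4) = 1/0.8024 ≈ 1.246.
The tax multiplier is −c × k ≈ −1.034, so ΔY = k × (−c·ΔT) = (−€361.88 million) / 0.8024 ≈ −€451 million.

−€451.0 million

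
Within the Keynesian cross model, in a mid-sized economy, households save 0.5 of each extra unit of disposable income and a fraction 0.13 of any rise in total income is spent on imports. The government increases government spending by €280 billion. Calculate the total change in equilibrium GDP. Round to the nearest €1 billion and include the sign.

+€444 billion

MPC = 1 − MPS = 1 − 0.5 = 0.5.
Spending multiplier = 1/(1 − c + m) = 1/(1 − 0.5 + 0.13) = 1/0.63 ≈ 1.587.
ΔY = k × ΔG = (+€280 billion) / 0.63 ≈ +€444 billion.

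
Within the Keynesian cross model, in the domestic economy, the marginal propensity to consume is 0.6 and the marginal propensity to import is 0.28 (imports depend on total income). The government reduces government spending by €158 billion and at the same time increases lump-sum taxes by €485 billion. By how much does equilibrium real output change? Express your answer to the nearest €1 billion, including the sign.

Expenditure multiplier = 1/(1 − c + m) = 1/(1 − 0.6 + 0.28) = 1/0.68 ≈ 1.471.
ΔG contributes k·ΔG = (−€158 billion) / 0.68 ≈ −€232.4 billion.
ΔT of +€485 billion changes first-round spending by −c·ΔT = −€291 billion, contributing k·(−c·ΔT) = (−€291 billion) / 0.68 ≈ −€427.9 billion.
Net ΔY = k(ΔG − c·ΔT) = (−€449 billion) / 0.68 ≈ −€660 billion.

−€660 billion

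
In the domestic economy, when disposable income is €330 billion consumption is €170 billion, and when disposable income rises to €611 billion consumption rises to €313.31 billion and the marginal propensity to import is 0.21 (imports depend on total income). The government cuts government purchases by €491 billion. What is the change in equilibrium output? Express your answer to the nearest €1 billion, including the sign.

MPC = ΔC/ΔYd = (313.31 − 170)/(611 − 330) = 143.31/281 = 0.51.
Government-spending multiplier = 1/(1 − c + m) = 1/(1 − 0.51 + 0.21) = 1/0.7 ≈ 1.429.
ΔY = k × ΔG = (−€491 billion) / 0.7 ≈ −€701 billion.

−€701 billion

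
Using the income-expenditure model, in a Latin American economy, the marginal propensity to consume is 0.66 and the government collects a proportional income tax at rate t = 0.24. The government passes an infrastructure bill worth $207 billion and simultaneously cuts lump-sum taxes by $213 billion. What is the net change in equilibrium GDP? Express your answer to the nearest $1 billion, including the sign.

Expenditure multiplier = 1/(1 − c(1−t)) = 1/(1 − 0.66×0.76) = 1/0.4984 ≈ 2.006.
ΔG contributes k·ΔG = (+$207 billion) / 0.4984 ≈ +$415.3 billion.
ΔT of −$213 billion changes first-round spending by −c·ΔT = +$140.58 billion, contributing k·(−c·ΔT) = (+$140.58 billion) / 0.4984 ≈ +$282.1 billion.
Net ΔY = k(ΔG − c·ΔT) = (+$347.58 billion) / 0.4984 ≈ +$697 billion.

+$697 billion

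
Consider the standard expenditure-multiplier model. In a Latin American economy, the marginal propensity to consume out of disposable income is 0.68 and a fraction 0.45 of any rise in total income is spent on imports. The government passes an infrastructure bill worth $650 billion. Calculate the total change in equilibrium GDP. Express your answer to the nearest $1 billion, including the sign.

Expenditure multiplier = 1/(1 − c + m) = 1/(1 − 0.68 + 0.45) = 1/0.77 ≈ 1.299.
ΔY = k × ΔG = (+$650 billion) / 0.77 ≈ +$844 billion.

+$844 billion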